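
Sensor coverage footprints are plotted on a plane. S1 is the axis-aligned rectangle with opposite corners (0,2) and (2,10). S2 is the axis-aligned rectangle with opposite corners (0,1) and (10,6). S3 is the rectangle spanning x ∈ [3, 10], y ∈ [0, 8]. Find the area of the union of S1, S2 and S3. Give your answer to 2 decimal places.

By inclusion–exclusion:
Individual areas: |S1| = 16, |S2| = 50, |S3| = 56.
|S1∩S2|: x∈[0,2], y∈[2,6] → 2·4 = 8.
|S1∩S3| = 0 (no overlap).
|S2∩S3|: x∈[3,10], y∈[1,6] → 7·5 = 35.
|S1∩S2∩S3| = 0.
|S1 ∪ S2 ∪ S3| = 122 − 43 + 0 = 79.00.

79.00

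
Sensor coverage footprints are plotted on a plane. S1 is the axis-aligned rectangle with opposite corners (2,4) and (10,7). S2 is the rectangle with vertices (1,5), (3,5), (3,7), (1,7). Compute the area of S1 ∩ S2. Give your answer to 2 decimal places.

2.00

|S1∩S2|: x∈[2,3], y∈[5,7] → 1·2 = 2.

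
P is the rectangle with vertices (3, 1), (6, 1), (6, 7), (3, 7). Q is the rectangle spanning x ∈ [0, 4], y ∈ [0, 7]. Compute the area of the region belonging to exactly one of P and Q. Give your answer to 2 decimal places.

|P∩Q|: x∈[3,4], y∈[1,7] → 1·6 = 6.
|P △ Q| = |P| + |Q| − 2·|P∩Q| = 18 + 28 − 12 = 34.00.

34.00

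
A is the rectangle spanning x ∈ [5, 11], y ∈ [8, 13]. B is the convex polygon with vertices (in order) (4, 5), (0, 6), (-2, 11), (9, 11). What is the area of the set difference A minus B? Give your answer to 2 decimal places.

21.75

|A| = 30, |A∩B| = 8.25.
|A ∖ B| = |A| − |A∩B| = 30 − 8.25 = 21.75.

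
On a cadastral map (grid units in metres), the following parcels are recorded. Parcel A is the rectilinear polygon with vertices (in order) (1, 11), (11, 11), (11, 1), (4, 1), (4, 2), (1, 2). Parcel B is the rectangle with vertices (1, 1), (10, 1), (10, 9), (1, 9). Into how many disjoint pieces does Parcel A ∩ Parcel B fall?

Parcel A ∩ Parcel B is a single connected region.

1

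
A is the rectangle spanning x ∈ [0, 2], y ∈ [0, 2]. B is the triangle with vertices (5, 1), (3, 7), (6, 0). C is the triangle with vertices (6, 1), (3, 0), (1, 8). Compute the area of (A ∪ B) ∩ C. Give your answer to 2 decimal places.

The region (A ∪ B) ∩ C is the polygon with vertices (4.125,3.625), (4.929,2.5), (5.625,0.875), (5.25,0.75), (5,1).
By the shoelace formula its area is 1.09.

1.09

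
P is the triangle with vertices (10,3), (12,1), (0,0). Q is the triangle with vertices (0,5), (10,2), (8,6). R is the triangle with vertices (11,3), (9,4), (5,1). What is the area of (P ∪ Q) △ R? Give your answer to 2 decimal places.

|P ∪ Q| = 29.3841.
|(P ∪ Q) ∩ R| = 3.4575.
|(P ∪ Q) △ R| = 29.3841 + 5 − 6.9149 = 27.47.

27.47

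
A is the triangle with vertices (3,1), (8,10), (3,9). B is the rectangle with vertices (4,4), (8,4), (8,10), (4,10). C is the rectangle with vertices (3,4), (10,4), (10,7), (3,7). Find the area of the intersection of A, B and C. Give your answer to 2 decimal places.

The intersection is the polygon with vertices (4,4), (4,7), (6.333,7), (4.667,4).
By the shoelace formula its area is 4.50.

4.50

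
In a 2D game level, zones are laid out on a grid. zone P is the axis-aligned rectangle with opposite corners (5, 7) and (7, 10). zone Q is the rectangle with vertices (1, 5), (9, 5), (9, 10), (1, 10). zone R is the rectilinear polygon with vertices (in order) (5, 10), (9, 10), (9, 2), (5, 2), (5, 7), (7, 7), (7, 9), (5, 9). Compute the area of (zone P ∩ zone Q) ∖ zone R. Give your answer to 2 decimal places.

|zone P ∩ zone Q| = 6.
|(zone P ∩ zone Q) ∩ zone R| = 2.
|(zone P ∩ zone Q) ∖ zone R| = 6 − 2 = 4.00.

4.00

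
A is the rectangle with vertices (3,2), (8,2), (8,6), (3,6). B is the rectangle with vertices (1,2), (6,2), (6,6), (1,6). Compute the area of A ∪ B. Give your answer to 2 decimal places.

28.00

By inclusion–exclusion:
Individual areas: |A| = 20, |B| = 20.
|A∩B|: x∈[3,6], y∈[2,6] → 3·4 = 12.
|A ∪ B| = 40 − 12 = 28.00.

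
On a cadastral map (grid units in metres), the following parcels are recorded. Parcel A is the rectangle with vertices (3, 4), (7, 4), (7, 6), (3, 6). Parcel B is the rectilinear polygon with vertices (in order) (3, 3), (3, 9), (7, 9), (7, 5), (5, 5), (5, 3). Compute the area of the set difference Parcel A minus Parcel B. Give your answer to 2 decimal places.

2.00

|Parcel A| = 8, |Parcel A∩Parcel B| = 6.
|Parcel A ∖ Parcel B| = |Parcel A| − |Parcel A∩Parcel B| = 8 − 6 = 2.00.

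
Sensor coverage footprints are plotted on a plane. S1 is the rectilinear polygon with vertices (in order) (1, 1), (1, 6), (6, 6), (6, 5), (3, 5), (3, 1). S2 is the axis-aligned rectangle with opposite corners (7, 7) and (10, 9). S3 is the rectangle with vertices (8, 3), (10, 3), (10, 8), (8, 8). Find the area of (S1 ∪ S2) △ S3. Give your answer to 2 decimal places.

|S1 ∪ S2| = 19.
|(S1 ∪ S2) ∩ S3| = 2.
|(S1 ∪ S2) △ S3| = 19 + 10 − 4 = 25.00.

25.00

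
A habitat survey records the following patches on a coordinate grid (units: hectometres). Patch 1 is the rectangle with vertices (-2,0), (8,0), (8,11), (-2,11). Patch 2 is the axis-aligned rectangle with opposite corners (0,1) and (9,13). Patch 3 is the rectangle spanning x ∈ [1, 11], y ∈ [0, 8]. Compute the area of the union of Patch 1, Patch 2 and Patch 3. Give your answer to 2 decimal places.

155.00

By inclusion–exclusion:
Individual areas: |Patch 1| = 110, |Patch 2| = 108, |Patch 3| = 80.
|Patch 1∩Patch 2|: x∈[0,8], y∈[1,11] → 8·10 = 80.
|Patch 1∩Patch 3|: x∈[1,8], y∈[0,8] → 7·8 = 56.
|Patch 2∩Patch 3|: x∈[1,9], y∈[1,8] → 8·7 = 56.
|Patch 1∩Patch 2∩Patch 3| = 49.
|Patch 1 ∪ Patch 2 ∪ Patch 3| = 298 − 192 + 49 = 155.00.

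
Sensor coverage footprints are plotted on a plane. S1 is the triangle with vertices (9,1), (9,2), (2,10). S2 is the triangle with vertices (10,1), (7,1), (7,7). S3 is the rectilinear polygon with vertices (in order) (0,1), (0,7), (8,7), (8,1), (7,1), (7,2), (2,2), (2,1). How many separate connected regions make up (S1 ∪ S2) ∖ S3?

(S1 ∪ S2) ∖ S3 splits into 2 disjoint pieces (area 0.4375, area 4).

2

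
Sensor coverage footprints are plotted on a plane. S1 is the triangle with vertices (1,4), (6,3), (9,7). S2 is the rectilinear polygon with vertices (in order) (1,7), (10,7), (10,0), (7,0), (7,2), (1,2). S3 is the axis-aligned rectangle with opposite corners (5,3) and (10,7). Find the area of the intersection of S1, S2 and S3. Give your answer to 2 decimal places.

6.90

The intersection is the polygon with vertices (5,3.2), (5,5.5), (9,7), (6,3).
By the shoelace formula its area is 6.90.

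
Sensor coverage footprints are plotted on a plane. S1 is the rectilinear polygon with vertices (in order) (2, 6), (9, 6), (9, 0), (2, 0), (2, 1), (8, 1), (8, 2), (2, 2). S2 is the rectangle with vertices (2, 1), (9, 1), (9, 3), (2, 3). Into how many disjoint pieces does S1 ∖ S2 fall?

S1 ∖ S2 splits into 2 disjoint pieces (area 21, area 7).

2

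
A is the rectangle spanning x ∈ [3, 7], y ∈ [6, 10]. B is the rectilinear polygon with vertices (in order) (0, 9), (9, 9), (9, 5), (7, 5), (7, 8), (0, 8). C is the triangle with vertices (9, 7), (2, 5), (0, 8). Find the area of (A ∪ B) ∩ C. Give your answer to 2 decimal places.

6.25

|A ∪ B| = 27.
|(A ∪ B) ∩ C| = 6.25.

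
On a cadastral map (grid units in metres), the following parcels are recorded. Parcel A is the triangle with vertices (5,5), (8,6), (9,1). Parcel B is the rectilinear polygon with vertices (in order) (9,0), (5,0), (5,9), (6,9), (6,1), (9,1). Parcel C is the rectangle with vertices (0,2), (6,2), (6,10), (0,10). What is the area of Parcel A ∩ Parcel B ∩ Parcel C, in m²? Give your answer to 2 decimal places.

0.67

The intersection is the polygon with vertices (6,4), (5,5), (6,5.333).
By the shoelace formula its area is 0.67.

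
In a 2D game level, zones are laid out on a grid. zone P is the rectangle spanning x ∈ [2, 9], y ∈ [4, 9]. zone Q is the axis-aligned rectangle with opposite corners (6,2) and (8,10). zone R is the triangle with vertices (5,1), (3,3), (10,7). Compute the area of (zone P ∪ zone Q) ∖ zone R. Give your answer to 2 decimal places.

35.84

|zone P ∪ zone Q| = 41.
|(zone P ∪ zone Q) ∩ zone R| = 5.1607.
|(zone P ∪ zone Q) ∖ zone R| = 41 − 5.1607 = 35.84.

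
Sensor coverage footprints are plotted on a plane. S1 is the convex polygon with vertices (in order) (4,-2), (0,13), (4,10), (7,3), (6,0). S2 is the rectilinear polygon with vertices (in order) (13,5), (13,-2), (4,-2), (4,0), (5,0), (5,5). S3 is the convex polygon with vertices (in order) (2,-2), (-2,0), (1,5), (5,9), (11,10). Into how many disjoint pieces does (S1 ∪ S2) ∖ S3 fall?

(S1 ∪ S2) ∖ S3 splits into 2 disjoint pieces (area 14.0737, area 56.6578).

2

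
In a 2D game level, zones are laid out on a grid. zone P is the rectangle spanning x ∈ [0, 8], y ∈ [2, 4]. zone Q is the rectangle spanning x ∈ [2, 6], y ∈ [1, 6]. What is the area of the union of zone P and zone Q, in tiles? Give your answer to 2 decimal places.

By inclusion–exclusion:
Individual areas: |zone P| = 16, |zone Q| = 20.
|zone P∩zone Q|: x∈[2,6], y∈[2,4] → 4·2 = 8.
|zone P ∪ zone Q| = 36 − 8 = 28.00.

28.00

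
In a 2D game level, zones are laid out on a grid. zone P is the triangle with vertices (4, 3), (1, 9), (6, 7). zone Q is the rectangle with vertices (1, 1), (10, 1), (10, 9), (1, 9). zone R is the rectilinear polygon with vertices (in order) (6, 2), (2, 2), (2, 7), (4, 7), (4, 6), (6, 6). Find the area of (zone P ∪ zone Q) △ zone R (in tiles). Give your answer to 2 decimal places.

54.00

|zone P ∪ zone Q| = 72.
|(zone P ∪ zone Q) ∩ zone R| = 18.
|(zone P ∪ zone Q) △ zone R| = 72 + 18 − 36 = 54.00.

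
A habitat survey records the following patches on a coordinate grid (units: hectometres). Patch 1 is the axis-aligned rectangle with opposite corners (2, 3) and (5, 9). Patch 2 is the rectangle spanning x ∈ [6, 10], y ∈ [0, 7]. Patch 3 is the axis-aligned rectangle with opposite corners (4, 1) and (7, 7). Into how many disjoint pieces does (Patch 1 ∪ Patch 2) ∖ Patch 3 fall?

(Patch 1 ∪ Patch 2) ∖ Patch 3 splits into 2 disjoint pieces (area 14, area 22).

2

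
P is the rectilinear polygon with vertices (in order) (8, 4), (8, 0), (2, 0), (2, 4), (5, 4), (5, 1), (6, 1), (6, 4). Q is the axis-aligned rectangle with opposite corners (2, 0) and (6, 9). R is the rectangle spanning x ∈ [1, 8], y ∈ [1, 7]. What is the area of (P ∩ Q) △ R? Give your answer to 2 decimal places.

|P ∩ Q| = 13.
|(P ∩ Q) ∩ R| = 9.
|(P ∩ Q) △ R| = 13 + 42 − 18 = 37.00.

37.00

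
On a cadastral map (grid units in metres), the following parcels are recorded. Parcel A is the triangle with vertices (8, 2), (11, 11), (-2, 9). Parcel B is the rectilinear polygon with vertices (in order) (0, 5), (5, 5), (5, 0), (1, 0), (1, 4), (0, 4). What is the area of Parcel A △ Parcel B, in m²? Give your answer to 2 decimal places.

|Parcel A| = 55.5, |Parcel B| = 21, |Parcel A∩Parcel B| = 0.5786.
|Parcel A △ Parcel B| = |Parcel A| + |Parcel B| − 2·|Parcel A∩Parcel B| = 55.5 + 21 − 1.1571 = 75.34.

75.34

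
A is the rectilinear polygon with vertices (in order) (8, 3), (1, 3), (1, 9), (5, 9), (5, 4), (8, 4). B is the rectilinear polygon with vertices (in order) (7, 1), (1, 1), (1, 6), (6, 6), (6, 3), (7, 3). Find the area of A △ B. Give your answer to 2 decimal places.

|A| = 27, |B| = 27, |A∩B| = 13.
|A △ B| = |A| + |B| − 2·|A∩B| = 27 + 27 − 26 = 28.00.

28.00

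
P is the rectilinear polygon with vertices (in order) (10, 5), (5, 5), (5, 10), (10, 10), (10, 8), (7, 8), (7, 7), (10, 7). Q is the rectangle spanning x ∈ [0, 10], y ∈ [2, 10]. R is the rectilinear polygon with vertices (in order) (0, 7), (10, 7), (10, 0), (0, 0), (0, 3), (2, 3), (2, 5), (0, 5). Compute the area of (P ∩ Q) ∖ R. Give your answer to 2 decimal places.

12.00

|P ∩ Q| = 22.
|(P ∩ Q) ∩ R| = 10.
|(P ∩ Q) ∖ R| = 22 − 10 = 12.00.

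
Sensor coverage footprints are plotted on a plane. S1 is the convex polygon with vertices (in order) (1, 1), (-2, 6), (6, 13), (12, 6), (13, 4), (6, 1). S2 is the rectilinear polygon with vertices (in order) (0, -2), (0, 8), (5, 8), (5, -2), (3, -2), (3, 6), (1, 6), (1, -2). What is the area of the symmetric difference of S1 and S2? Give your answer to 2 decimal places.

90.74

|S1| = 105, |S2| = 34, |S1∩S2| = 24.131.
|S1 △ S2| = |S1| + |S2| − 2·|S1∩S2| = 105 + 34 − 48.2619 = 90.74.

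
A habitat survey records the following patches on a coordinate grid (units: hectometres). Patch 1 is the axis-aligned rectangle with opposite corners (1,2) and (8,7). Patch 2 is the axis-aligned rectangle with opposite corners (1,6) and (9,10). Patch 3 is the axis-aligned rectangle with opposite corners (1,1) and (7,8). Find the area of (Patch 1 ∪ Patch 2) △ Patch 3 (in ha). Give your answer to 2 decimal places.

|Patch 1 ∪ Patch 2| = 60.
|(Patch 1 ∪ Patch 2) ∩ Patch 3| = 36.
|(Patch 1 ∪ Patch 2) △ Patch 3| = 60 + 42 − 72 = 30.00.

30.00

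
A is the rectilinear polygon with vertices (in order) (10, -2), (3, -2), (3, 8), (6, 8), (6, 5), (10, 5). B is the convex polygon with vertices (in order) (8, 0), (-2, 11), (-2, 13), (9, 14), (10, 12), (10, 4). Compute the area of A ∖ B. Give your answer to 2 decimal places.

31.75

|A| = 58, |A∩B| = 26.25.
|A ∖ B| = |A| − |A∩B| = 58 − 26.25 = 31.75.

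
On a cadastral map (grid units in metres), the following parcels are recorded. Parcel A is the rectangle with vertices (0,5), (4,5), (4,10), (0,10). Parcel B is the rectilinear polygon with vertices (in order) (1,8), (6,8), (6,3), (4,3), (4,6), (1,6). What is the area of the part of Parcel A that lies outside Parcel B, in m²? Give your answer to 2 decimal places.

14.00

|Parcel A| = 20, |Parcel A∩Parcel B| = 6.
|Parcel A ∖ Parcel B| = |Parcel A| − |Parcel A∩Parcel B| = 20 − 6 = 14.00.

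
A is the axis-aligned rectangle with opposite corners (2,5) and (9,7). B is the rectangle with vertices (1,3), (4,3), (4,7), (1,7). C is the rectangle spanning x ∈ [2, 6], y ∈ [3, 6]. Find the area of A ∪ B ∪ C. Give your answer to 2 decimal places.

26.00

By inclusion–exclusion:
Individual areas: |A| = 14, |B| = 12, |C| = 12.
|A∩B|: x∈[2,4], y∈[5,7] → 2·2 = 4.
|A∩C|: x∈[2,6], y∈[5,6] → 4·1 = 4.
|B∩C|: x∈[2,4], y∈[3,6] → 2·3 = 6.
|A∩B∩C| = 2.
|A ∪ B ∪ C| = 38 − 14 + 2 = 26.00.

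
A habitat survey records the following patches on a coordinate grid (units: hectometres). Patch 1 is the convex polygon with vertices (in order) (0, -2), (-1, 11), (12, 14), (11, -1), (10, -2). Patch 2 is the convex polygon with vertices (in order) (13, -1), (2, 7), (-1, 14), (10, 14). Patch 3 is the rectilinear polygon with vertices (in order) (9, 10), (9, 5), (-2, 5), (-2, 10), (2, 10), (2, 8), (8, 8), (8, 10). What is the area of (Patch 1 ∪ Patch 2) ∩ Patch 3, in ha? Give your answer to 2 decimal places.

The region (Patch 1 ∪ Patch 2) ∩ Patch 3 is the polygon with vertices (-0.923,10), (2,10), (2,8), (8,8), (8,10), (9,10), (9,5), (-0.538,5).
By the shoelace formula its area is 36.65.

36.65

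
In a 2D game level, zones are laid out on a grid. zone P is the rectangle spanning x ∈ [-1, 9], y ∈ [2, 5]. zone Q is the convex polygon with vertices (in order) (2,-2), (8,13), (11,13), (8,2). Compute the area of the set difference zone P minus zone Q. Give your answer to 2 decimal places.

|zone P| = 30, |zone P∩zone Q| = 12.6273.
|zone P ∖ zone Q| = |zone P| − |zone P∩zone Q| = 30 − 12.6273 = 17.37.

17.37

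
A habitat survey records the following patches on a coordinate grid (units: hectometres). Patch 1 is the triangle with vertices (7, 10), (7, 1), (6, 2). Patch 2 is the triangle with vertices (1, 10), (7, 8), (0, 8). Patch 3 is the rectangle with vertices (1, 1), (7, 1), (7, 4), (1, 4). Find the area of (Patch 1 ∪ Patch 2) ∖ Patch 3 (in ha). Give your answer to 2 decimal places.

9.24

|Patch 1 ∪ Patch 2| = 11.49.
|(Patch 1 ∪ Patch 2) ∩ Patch 3| = 2.25.
|(Patch 1 ∪ Patch 2) ∖ Patch 3| = 11.49 − 2.25 = 9.24.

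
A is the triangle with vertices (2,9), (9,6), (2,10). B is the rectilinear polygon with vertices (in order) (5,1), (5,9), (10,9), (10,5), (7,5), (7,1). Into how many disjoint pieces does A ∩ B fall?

A ∩ B is a single connected region.

1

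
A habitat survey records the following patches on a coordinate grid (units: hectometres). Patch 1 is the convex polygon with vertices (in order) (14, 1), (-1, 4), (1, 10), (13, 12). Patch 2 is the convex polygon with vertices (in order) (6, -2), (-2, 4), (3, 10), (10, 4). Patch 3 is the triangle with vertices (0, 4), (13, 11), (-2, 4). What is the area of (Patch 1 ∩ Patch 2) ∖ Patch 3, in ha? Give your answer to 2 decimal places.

|Patch 1 ∩ Patch 2| = 45.6765.
|(Patch 1 ∩ Patch 2) ∩ Patch 3| = 4.9436.
|(Patch 1 ∩ Patch 2) ∖ Patch 3| = 45.6765 − 4.9436 = 40.73.

40.73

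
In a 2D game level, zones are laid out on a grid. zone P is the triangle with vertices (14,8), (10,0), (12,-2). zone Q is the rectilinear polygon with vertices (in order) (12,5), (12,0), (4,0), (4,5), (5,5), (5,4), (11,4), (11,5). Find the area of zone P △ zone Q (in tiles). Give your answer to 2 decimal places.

|zone P| = 12, |zone Q| = 34, |zone P∩zone Q| = 4.
|zone P △ zone Q| = |zone P| + |zone Q| − 2·|zone P∩zone Q| = 12 + 34 − 8 = 38.00.

38.00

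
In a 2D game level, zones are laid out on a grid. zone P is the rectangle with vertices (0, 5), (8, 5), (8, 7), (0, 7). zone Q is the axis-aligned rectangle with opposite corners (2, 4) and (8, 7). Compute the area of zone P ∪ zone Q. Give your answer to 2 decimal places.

By inclusion–exclusion:
Individual areas: |zone P| = 16, |zone Q| = 18.
|zone P∩zone Q|: x∈[2,8], y∈[5,7] → 6·2 = 12.
|zone P ∪ zone Q| = 34 − 12 = 22.00.

22.00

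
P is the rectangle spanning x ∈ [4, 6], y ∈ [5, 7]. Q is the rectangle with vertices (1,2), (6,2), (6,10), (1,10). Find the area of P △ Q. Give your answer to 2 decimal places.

36.00

|P∩Q|: x∈[4,6], y∈[5,7] → 2·2 = 4.
|P △ Q| = |P| + |Q| − 2·|P∩Q| = 4 + 40 − 8 = 36.00.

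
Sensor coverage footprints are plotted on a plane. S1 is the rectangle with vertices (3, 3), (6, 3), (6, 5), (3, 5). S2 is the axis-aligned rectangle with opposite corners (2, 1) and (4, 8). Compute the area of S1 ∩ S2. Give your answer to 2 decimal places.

|S1∩S2|: x∈[3,4], y∈[3,5] → 1·2 = 2.

2.00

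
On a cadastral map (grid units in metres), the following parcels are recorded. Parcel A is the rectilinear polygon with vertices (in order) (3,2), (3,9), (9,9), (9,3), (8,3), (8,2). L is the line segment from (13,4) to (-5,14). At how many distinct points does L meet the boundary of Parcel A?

2

The segment meets the boundary at (4,9), (9,6.222).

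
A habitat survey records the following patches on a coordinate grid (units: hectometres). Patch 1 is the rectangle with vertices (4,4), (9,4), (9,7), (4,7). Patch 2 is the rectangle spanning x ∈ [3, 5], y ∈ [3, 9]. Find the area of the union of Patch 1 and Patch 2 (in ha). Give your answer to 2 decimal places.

By inclusion–exclusion:
Individual areas: |Patch 1| = 15, |Patch 2| = 12.
|Patch 1∩Patch 2|: x∈[4,5], y∈[4,7] → 1·3 = 3.
|Patch 1 ∪ Patch 2| = 27 − 3 = 24.00.

24.00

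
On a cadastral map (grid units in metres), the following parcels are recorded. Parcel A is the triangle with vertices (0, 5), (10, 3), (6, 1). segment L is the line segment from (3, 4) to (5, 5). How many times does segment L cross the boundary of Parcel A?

1

The segment meets the boundary at (3.571,4.286).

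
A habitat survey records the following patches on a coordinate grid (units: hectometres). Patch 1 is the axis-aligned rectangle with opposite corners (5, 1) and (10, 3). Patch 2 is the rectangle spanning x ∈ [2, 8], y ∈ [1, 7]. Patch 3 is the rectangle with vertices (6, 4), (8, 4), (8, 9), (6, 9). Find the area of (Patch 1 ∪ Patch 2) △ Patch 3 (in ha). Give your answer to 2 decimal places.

|Patch 1 ∪ Patch 2| = 40.
|(Patch 1 ∪ Patch 2) ∩ Patch 3| = 6.
|(Patch 1 ∪ Patch 2) △ Patch 3| = 40 + 10 − 12 = 38.00.

38.00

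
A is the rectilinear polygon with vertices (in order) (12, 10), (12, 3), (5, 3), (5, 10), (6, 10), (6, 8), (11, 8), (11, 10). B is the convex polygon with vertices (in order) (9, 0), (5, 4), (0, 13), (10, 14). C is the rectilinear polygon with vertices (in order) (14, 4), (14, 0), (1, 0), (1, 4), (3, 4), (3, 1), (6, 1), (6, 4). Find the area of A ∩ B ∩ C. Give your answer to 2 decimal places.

3.25

The intersection is the polygon with vertices (9.214,3), (6,3), (6,4), (9.286,4).
By the shoelace formula its area is 3.25.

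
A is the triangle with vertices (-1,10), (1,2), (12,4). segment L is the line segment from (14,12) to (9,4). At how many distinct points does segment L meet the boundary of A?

The segment meets the boundary at (9.672,5.075).

1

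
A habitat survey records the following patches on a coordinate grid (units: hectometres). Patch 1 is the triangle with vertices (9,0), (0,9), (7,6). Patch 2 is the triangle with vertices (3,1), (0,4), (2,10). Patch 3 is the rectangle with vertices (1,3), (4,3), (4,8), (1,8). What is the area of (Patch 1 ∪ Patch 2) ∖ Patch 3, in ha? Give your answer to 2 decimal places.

18.58

|Patch 1 ∪ Patch 2| = 29.0167.
|(Patch 1 ∪ Patch 2) ∩ Patch 3| = 10.4395.
|(Patch 1 ∪ Patch 2) ∖ Patch 3| = 29.0167 − 10.4395 = 18.58.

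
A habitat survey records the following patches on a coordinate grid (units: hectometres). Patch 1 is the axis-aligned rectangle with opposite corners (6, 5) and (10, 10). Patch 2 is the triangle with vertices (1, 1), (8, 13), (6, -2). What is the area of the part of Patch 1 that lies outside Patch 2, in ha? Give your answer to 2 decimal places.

|Patch 1| = 20, |Patch 1∩Patch 2| = 6.2798.
|Patch 1 ∖ Patch 2| = |Patch 1| − |Patch 1∩Patch 2| = 20 − 6.2798 = 13.72.

13.72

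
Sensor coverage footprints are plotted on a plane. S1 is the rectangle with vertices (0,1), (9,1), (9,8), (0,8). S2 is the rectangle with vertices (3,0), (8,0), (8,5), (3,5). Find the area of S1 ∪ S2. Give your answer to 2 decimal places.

By inclusion–exclusion:
Individual areas: |S1| = 63, |S2| = 25.
|S1∩S2|: x∈[3,8], y∈[1,5] → 5·4 = 20.
|S1 ∪ S2| = 88 − 20 = 68.00.

68.00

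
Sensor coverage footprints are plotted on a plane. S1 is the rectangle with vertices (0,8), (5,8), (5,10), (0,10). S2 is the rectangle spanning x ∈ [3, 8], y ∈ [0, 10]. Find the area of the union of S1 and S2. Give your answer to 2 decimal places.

By inclusion–exclusion:
Individual areas: |S1| = 10, |S2| = 50.
|S1∩S2|: x∈[3,5], y∈[8,10] → 2·2 = 4.
|S1 ∪ S2| = 60 − 4 = 56.00.

56.00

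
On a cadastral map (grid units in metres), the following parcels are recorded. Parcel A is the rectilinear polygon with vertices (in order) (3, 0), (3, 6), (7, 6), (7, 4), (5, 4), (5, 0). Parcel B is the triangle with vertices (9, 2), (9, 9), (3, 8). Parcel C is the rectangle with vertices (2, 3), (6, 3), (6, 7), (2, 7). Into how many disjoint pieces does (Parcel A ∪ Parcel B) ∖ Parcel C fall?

2

(Parcel A ∪ Parcel B) ∖ Parcel C splits into 2 disjoint pieces (area 19.5, area 6).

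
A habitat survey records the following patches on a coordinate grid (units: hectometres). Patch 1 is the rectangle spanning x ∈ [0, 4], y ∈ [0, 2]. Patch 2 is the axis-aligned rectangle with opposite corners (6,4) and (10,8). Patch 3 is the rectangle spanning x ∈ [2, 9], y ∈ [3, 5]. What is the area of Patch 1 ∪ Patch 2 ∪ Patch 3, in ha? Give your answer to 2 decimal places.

35.00

By inclusion–exclusion:
Individual areas: |Patch 1| = 8, |Patch 2| = 16, |Patch 3| = 14.
|Patch 1∩Patch 2| = 0 (no overlap).
|Patch 1∩Patch 3| = 0 (no overlap).
|Patch 2∩Patch 3|: x∈[6,9], y∈[4,5] → 3·1 = 3.
|Patch 1∩Patch 2∩Patch 3| = 0.
|Patch 1 ∪ Patch 2 ∪ Patch 3| = 38 − 3 + 0 = 35.00.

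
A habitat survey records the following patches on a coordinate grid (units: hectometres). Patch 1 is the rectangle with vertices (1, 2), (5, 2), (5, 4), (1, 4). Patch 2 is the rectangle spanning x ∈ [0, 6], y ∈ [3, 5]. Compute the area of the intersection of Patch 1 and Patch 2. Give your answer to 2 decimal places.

|Patch 1∩Patch 2|: x∈[1,5], y∈[3,4] → 4·1 = 4.

4.00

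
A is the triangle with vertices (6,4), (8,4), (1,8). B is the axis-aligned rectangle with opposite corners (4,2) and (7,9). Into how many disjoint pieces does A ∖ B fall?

2

A ∖ B splits into 2 disjoint pieces (area 0.2857, area 1.0286).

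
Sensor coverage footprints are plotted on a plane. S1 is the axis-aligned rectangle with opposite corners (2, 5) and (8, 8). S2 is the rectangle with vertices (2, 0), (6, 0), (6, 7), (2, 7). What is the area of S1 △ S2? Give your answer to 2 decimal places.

30.00

|S1∩S2|: x∈[2,6], y∈[5,7] → 4·2 = 8.
|S1 △ S2| = |S1| + |S2| − 2·|S1∩S2| = 18 + 28 − 16 = 30.00.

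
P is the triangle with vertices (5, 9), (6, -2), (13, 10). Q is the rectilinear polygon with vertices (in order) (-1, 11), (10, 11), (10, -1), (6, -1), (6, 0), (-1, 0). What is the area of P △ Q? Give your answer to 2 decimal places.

95.75

|P| = 44.5, |Q| = 125, |P∩Q| = 36.8747.
|P △ Q| = |P| + |Q| − 2·|P∩Q| = 44.5 + 125 − 73.7495 = 95.75.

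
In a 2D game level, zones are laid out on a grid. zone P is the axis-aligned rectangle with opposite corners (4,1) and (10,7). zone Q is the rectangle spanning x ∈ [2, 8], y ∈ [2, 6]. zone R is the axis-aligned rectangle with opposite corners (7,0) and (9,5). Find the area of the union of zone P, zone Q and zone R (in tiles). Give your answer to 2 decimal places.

By inclusion–exclusion:
Individual areas: |zone P| = 36, |zone Q| = 24, |zone R| = 10.
|zone P∩zone Q|: x∈[4,8], y∈[2,6] → 4·4 = 16.
|zone P∩zone R|: x∈[7,9], y∈[1,5] → 2·4 = 8.
|zone Q∩zone R|: x∈[7,8], y∈[2,5] → 1·3 = 3.
|zone P∩zone Q∩zone R| = 3.
|zone P ∪ zone Q ∪ zone R| = 70 − 27 + 3 = 46.00.

46.00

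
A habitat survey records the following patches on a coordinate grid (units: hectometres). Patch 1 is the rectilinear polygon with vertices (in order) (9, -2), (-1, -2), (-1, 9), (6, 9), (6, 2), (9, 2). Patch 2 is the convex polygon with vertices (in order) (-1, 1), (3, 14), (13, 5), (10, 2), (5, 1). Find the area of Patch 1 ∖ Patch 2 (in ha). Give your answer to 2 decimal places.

|Patch 1| = 89, |Patch 1∩Patch 2| = 47.5538.
|Patch 1 ∖ Patch 2| = |Patch 1| − |Patch 1∩Patch 2| = 89 − 47.5538 = 41.45.

41.45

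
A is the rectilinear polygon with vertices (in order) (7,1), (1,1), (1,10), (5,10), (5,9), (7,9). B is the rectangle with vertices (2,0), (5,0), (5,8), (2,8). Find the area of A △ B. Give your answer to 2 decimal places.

34.00

|A| = 52, |B| = 24, |A∩B| = 21.
|A △ B| = |A| + |B| − 2·|A∩B| = 52 + 24 − 42 = 34.00.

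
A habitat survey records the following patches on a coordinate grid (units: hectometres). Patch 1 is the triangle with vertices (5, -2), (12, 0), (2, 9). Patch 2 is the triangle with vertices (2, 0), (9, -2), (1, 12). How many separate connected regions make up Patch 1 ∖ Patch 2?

2

Patch 1 ∖ Patch 2 splits into 2 disjoint pieces (area 1.336, area 18.009).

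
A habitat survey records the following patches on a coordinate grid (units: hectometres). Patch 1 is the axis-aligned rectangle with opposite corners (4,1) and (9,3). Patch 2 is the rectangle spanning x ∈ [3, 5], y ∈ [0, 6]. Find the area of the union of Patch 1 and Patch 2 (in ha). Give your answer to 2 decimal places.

20.00

By inclusion–exclusion:
Individual areas: |Patch 1| = 10, |Patch 2| = 12.
|Patch 1∩Patch 2|: x∈[4,5], y∈[1,3] → 1·2 = 2.
|Patch 1 ∪ Patch 2| = 22 − 2 = 20.00.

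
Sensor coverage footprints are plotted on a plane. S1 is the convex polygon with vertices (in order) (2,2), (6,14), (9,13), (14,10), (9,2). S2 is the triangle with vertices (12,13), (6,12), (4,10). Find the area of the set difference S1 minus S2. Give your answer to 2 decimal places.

81.69

|S1| = 86, |S1∩S2| = 4.3104.
|S1 ∖ S2| = |S1| − |S1∩S2| = 86 − 4.3104 = 81.69.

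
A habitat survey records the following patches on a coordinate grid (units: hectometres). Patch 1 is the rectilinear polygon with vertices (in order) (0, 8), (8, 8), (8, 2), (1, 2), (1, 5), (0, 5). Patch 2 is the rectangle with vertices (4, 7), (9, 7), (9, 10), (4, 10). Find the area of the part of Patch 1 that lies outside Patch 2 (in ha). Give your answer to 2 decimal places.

41.00

|Patch 1| = 45, |Patch 1∩Patch 2| = 4.
|Patch 1 ∖ Patch 2| = |Patch 1| − |Patch 1∩Patch 2| = 45 − 4 = 41.00.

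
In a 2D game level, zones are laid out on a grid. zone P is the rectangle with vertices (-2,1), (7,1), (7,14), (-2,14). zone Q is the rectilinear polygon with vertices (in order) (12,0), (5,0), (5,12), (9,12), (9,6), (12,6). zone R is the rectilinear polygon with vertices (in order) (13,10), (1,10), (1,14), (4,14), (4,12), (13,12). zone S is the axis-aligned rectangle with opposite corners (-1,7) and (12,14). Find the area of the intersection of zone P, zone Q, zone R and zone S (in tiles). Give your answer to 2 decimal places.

4.00

The intersection is the polygon with vertices (7,12), (7,10), (5,10), (5,12).
By the shoelace formula its area is 4.00.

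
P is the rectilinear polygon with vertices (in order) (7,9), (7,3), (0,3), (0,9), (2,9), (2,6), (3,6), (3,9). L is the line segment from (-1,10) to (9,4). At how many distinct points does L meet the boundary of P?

The segment meets the boundary at (3,7.6), (2,8.2), (7,5.2), (0.667,9).

4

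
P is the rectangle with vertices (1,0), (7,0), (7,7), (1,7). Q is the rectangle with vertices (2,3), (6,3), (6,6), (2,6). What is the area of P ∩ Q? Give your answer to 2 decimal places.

12.00

|P∩Q|: x∈[2,6], y∈[3,6] → 4·3 = 12.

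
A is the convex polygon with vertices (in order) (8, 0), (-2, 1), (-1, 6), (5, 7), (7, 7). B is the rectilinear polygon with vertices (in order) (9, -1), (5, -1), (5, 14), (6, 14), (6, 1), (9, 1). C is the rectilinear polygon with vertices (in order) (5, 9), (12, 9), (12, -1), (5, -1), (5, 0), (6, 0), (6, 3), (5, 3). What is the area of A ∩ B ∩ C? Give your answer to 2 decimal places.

5.73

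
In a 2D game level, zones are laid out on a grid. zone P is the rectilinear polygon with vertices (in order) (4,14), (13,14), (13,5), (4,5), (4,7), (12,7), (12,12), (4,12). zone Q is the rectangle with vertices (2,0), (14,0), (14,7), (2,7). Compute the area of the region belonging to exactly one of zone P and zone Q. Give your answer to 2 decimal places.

|zone P| = 41, |zone Q| = 84, |zone P∩zone Q| = 18.
|zone P △ zone Q| = |zone P| + |zone Q| − 2·|zone P∩zone Q| = 41 + 84 − 36 = 89.00.

89.00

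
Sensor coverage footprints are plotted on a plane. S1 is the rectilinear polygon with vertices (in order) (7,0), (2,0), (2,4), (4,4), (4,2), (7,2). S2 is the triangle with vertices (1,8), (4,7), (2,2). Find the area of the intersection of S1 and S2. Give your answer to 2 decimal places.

The intersection is the polygon with vertices (2,4), (2.8,4), (2,2).
By the shoelace formula its area is 0.80.

0.80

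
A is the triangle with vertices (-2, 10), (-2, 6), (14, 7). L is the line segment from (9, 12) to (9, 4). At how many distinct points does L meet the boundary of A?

The segment meets the boundary at (9,6.688), (9,7.938).

2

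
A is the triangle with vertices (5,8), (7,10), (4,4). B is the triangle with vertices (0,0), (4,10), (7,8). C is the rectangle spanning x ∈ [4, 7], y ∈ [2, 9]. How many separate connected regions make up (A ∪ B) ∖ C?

2

(A ∪ B) ∖ C splits into 2 disjoint pieces (area 0.25, area 11.6071).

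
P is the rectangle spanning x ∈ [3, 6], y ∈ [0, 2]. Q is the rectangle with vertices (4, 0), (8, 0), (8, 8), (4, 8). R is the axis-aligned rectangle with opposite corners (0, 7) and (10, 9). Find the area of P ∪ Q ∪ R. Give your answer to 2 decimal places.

50.00

By inclusion–exclusion:
Individual areas: |P| = 6, |Q| = 32, |R| = 20.
|P∩Q|: x∈[4,6], y∈[0,2] → 2·2 = 4.
|P∩R| = 0 (no overlap).
|Q∩R|: x∈[4,8], y∈[7,8] → 4·1 = 4.
|P∩Q∩R| = 0.
|P ∪ Q ∪ R| = 58 − 8 + 0 = 50.00.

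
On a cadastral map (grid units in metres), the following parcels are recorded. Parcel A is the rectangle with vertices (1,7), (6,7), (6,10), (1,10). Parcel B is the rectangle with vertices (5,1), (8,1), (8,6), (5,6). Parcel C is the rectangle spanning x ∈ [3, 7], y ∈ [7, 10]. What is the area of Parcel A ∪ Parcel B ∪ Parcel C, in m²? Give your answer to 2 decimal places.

33.00

By inclusion–exclusion:
Individual areas: |Parcel A| = 15, |Parcel B| = 15, |Parcel C| = 12.
|Parcel A∩Parcel B| = 0 (no overlap).
|Parcel A∩Parcel C|: x∈[3,6], y∈[7,10] → 3·3 = 9.
|Parcel B∩Parcel C| = 0 (no overlap).
|Parcel A∩Parcel B∩Parcel C| = 0.
|Parcel A ∪ Parcel B ∪ Parcel C| = 42 − 9 + 0 = 33.00.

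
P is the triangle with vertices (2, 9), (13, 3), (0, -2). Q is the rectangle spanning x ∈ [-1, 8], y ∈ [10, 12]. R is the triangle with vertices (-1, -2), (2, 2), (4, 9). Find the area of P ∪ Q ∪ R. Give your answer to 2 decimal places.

85.52

By inclusion–exclusion:
Individual areas: |P| = 66.5, |Q| = 18, |R| = 6.5.
|P∩Q| = 0.
|P∩R| = 5.477.
|Q∩R| = 0.
|P∩Q∩R| = 0.
|P ∪ Q ∪ R| = 91 − 5.477 + 0 = 85.52.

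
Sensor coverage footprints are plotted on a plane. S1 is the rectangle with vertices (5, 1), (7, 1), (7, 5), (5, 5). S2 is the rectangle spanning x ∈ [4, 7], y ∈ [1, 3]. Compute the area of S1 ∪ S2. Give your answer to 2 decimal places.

By inclusion–exclusion:
Individual areas: |S1| = 8, |S2| = 6.
|S1∩S2|: x∈[5,7], y∈[1,3] → 2·2 = 4.
|S1 ∪ S2| = 14 − 4 = 10.00.

10.00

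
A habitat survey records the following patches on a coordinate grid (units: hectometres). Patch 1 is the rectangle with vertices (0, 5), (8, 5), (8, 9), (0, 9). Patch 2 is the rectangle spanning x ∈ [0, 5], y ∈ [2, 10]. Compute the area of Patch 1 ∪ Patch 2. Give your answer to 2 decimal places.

By inclusion–exclusion:
Individual areas: |Patch 1| = 32, |Patch 2| = 40.
|Patch 1∩Patch 2|: x∈[0,5], y∈[5,9] → 5·4 = 20.
|Patch 1 ∪ Patch 2| = 72 − 20 = 52.00.

52.00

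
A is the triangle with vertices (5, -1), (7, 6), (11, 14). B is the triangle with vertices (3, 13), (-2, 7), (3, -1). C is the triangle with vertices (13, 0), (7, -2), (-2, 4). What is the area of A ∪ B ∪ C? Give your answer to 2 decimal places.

63.98

By inclusion–exclusion:
Individual areas: |A| = 6, |B| = 35, |C| = 27.
|A∩B| = 0.
|A∩C| = 0.4668.
|B∩C| = 3.5536.
|A∩B∩C| = 0.
|A ∪ B ∪ C| = 68 − 4.0204 + 0 = 63.98.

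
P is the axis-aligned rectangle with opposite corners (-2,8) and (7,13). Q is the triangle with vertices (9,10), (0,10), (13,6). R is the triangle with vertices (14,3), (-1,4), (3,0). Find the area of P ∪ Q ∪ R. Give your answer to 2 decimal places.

By inclusion–exclusion:
Individual areas: |P| = 45, |Q| = 18, |R| = 28.
|P∩Q| = 7.5.
|P∩R| = 0.
|Q∩R| = 0.
|P∩Q∩R| = 0.
|P ∪ Q ∪ R| = 91 − 7.5 + 0 = 83.50.

83.50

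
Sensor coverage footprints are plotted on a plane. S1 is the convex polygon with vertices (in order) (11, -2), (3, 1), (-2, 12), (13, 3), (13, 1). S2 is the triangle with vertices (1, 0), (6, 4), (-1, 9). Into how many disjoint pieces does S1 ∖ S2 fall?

S1 ∖ S2 is a single connected region.

1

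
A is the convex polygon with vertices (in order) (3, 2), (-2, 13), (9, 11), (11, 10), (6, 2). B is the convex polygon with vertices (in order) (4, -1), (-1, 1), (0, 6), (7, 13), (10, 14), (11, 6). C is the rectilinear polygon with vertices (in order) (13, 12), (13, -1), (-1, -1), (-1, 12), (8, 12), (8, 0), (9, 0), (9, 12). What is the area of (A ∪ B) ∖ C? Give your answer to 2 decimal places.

16.60

|A ∪ B| = 124.8463.
|(A ∪ B) ∩ C| = 108.2463.
|(A ∪ B) ∖ C| = 124.8463 − 108.2463 = 16.60.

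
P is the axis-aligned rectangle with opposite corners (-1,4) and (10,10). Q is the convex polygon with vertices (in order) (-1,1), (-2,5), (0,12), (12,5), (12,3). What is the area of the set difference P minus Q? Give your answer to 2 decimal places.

|P| = 66, |P∩Q| = 53.0833.
|P ∖ Q| = |P| − |P∩Q| = 66 − 53.0833 = 12.92.

12.92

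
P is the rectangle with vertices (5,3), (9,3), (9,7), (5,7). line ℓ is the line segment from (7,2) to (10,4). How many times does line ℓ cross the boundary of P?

The segment meets the boundary at (9,3.333), (8.5,3).

2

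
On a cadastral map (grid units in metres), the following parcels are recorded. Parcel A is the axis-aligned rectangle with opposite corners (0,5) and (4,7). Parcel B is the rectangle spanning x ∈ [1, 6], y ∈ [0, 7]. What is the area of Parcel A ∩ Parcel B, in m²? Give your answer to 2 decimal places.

|Parcel A∩Parcel B|: x∈[1,4], y∈[5,7] → 3·2 = 6.

6.00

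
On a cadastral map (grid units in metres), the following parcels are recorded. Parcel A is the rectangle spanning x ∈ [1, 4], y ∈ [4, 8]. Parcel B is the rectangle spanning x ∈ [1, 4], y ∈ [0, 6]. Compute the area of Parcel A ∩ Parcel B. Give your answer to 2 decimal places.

6.00

|Parcel A∩Parcel B|: x∈[1,4], y∈[4,6] → 3·2 = 6.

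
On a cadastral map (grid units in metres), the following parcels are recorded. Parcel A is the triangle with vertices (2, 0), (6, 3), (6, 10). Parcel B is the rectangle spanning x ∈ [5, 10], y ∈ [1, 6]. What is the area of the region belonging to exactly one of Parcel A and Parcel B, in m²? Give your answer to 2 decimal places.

32.25

|Parcel A| = 14, |Parcel B| = 25, |Parcel A∩Parcel B| = 3.375.
|Parcel A △ Parcel B| = |Parcel A| + |Parcel B| − 2·|Parcel A∩Parcel B| = 14 + 25 − 6.75 = 32.25.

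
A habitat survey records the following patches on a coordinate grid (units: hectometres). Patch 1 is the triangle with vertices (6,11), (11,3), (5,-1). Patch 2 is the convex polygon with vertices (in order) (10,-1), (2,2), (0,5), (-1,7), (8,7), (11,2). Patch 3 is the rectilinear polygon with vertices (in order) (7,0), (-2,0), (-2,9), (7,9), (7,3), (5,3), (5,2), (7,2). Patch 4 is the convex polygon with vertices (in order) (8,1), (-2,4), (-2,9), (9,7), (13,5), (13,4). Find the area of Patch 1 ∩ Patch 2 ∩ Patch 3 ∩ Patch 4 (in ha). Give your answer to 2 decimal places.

6.77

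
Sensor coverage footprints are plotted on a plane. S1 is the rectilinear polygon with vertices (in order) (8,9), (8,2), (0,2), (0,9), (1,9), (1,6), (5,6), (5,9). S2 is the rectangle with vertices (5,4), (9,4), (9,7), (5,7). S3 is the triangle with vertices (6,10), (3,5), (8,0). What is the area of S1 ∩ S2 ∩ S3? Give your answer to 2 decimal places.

5.70

The intersection is the polygon with vertices (5,4), (5,6), (5,7), (6.6,7), (7.2,4).
By the shoelace formula its area is 5.70.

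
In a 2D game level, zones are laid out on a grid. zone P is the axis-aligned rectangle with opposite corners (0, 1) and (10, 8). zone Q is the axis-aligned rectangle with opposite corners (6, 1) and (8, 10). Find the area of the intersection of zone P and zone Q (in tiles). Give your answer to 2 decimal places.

14.00

|zone P∩zone Q|: x∈[6,8], y∈[1,8] → 2·7 = 14.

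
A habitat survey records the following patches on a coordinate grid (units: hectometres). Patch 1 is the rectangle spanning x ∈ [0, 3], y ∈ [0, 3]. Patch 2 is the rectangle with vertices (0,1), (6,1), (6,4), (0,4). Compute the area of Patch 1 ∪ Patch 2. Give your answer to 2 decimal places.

21.00

By inclusion–exclusion:
Individual areas: |Patch 1| = 9, |Patch 2| = 18.
|Patch 1∩Patch 2|: x∈[0,3], y∈[1,3] → 3·2 = 6.
|Patch 1 ∪ Patch 2| = 27 − 6 = 21.00.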